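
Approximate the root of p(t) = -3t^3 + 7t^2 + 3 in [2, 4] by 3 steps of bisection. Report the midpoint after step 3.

2.25

m = 3, p(m) = -15 (−); new bracket [2, 3]
m = 2.5, p(m) = -0.125 (−); new bracket [2, 2.5]
m = 2.25, p(m) = 4.265625 (+); new bracket [2.25, 2.5]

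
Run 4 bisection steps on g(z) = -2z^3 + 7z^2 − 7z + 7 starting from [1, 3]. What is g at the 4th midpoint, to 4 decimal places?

midpoint 2: g = 5 > 0 → [2, 3]
midpoint 2.5: g = 2 > 0 → [2.5, 3]
midpoint 2.75: g = -0.90625 < 0 → [2.5, 2.75]
midpoint 2.625: g = 0.6836 > 0 → [2.625, 2.75]

0.6836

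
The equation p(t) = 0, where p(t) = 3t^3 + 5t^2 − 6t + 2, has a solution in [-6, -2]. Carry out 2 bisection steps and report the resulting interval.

[-3, -2]

p(-4) = -86 < 0, so the root lies in [-4, -2]
p(-3) = -16 < 0, so the root lies in [-3, -2]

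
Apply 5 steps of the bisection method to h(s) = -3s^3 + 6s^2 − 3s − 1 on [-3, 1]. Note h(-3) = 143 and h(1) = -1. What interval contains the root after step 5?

[-0.25, -0.125]

midpoint -1: h = 11 > 0 → [-1, 1]
midpoint 0: h = -1 < 0 → [-1, 0]
midpoint -0.5: h = 2.375 > 0 → [-0.5, 0]
midpoint -0.25: h = 0.1719 > 0 → [-0.25, 0]
midpoint -0.125: h = -0.5254 < 0 → [-0.25, -0.125]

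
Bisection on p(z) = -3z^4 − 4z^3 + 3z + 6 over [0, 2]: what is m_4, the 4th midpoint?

1.125

p(1) = 2 > 0, so the root lies in [1, 2]
p(1.5) = -18.1875 < 0, so the root lies in [1, 1.5]
p(1.25) = -5.386719 < 0, so the root lies in [1, 1.25]
p(1.125) = -1.1257 < 0, so the root lies in [1, 1.125]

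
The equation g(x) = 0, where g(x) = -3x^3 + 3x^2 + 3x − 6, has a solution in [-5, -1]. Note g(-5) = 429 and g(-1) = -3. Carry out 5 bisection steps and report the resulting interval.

[-1.25, -1.125]

m = -3, g(m) = 93 (+); new bracket [-3, -1]
m = -2, g(m) = 24 (+); new bracket [-2, -1]
m = -1.5, g(m) = 6.375 (+); new bracket [-1.5, -1]
m = -1.25, g(m) = 0.7969 (+); new bracket [-1.25, -1]
m = -1.125, g(m) = -1.3066 (−); new bracket [-1.25, -1.125]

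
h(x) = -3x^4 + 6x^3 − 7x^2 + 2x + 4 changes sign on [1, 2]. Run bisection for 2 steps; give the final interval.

m = 1.5, h(m) = -3.6875 (−); new bracket [1, 1.5]
m = 1.25, h(m) = -0.042969 (−); new bracket [1, 1.25]

[1, 1.25]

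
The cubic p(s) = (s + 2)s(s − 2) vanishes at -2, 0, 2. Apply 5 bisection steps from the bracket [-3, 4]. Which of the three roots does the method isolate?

2

midpoint 0.5: p = -1.875 < 0 → [0.5, 4]
midpoint 2.25: p = 2.390625 > 0 → [0.5, 2.25]
midpoint 1.375: p = -2.900391 < 0 → [1.375, 2.25]
midpoint 1.8125: p = -1.2957 < 0 → [1.8125, 2.25]
midpoint 2.03125: p = 0.2559 > 0 → [1.8125, 2.03125]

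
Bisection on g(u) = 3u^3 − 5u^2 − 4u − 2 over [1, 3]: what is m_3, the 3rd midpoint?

2.25

midpoint 2: g = -6 < 0 → [2, 3]
midpoint 2.5: g = 3.625 > 0 → [2, 2.5]
midpoint 2.25: g = -2.140625 < 0 → [2.25, 2.5]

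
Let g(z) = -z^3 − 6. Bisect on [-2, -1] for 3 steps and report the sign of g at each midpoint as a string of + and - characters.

--+

midpoint -1.5: g = -2.625 < 0 → [-2, -1.5]
midpoint -1.75: g = -0.640625 < 0 → [-2, -1.75]
midpoint -1.875: g = 0.591797 > 0 → [-1.875, -1.75]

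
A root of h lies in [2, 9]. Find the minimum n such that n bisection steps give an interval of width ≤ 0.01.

10

Width after n steps is 7/2^n. Need 2^n ≥ 7/0.01 = 700.
2^9 = 512 < 700 ≤ 2^10 = 1024, so n = 10.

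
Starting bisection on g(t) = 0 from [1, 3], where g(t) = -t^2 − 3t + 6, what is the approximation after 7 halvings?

1.359375

midpoint 2: g = -4 < 0 → [1, 2]
midpoint 1.5: g = -0.75 < 0 → [1, 1.5]
midpoint 1.25: g = 0.6875 > 0 → [1.25, 1.5]
midpoint 1.375: g = -0.0156 < 0 → [1.25, 1.375]
midpoint 1.3125: g = 0.3398 > 0 → [1.3125, 1.375]
midpoint 1.34375: g = 0.1631 > 0 → [1.34375, 1.375]
midpoint 1.359375: g = 0.074 > 0 → [1.359375, 1.375]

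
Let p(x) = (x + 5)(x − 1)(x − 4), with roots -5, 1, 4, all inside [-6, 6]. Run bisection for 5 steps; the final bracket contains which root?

-5

midpoint 0: p = 20 > 0 → [-6, 0]
midpoint -3: p = 56 > 0 → [-6, -3]
midpoint -4.5: p = 23.375 > 0 → [-6, -4.5]
midpoint -5.25: p = -14.4531 < 0 → [-5.25, -4.5]
midpoint -4.875: p = 6.5176 > 0 → [-5.25, -4.875]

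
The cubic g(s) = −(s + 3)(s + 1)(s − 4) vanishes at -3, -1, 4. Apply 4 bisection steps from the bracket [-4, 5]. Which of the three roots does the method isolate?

midpoint 0.5: g = 18.375 > 0 → [0.5, 5]
midpoint 2.75: g = 26.953125 > 0 → [2.75, 5]
midpoint 3.875: g = 4.189453 > 0 → [3.875, 5]
midpoint 4.4375: g = -17.6931 < 0 → [3.875, 4.4375]

4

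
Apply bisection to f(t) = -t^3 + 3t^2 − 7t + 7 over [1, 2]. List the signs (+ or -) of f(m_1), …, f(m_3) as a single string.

-++

t = 1.5 gives f = -0.125, negative; keep [1, 1.5]
t = 1.25 gives f = 0.984375, positive; keep [1.25, 1.5]
t = 1.375 gives f = 0.447266, positive; keep [1.375, 1.5]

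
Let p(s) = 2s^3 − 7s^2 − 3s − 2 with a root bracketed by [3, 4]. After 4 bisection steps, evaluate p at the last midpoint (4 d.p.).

p(3.5) = -12.5 < 0, so the root lies in [3.5, 4]
p(3.75) = -6.21875 < 0, so the root lies in [3.75, 4]
p(3.875) = -2.363281 < 0, so the root lies in [3.875, 4]
p(3.9375) = -0.2466 < 0, so the root lies in [3.9375, 4]

-0.2466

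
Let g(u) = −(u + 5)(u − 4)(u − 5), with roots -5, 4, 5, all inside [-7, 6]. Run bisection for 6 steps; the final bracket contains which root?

u = -0.5 gives g = -111.375, negative; keep [-7, -0.5]
u = -3.75 gives g = -84.765625, negative; keep [-7, -3.75]
u = -5.375 gives g = 36.474609, positive; keep [-5.375, -3.75]
u = -4.5625 gives g = -35.822, negative; keep [-5.375, -4.5625]
u = -4.96875 gives g = -2.794, negative; keep [-5.375, -4.96875]
u = -5.171875 gives g = 16.0351, positive; keep [-5.171875, -4.96875]

-5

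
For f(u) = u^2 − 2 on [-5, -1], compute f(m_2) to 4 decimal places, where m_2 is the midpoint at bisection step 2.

2.0000

m = -3, f(m) = 7 (+); new bracket [-3, -1]
m = -2, f(m) = 2 (+); new bracket [-2, -1]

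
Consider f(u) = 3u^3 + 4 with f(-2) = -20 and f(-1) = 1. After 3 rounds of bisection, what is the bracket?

midpoint -1.5: f = -6.125 < 0 → [-1.5, -1]
midpoint -1.25: f = -1.859375 < 0 → [-1.25, -1]
midpoint -1.125: f = -0.271484 < 0 → [-1.125, -1]

[-1.125, -1]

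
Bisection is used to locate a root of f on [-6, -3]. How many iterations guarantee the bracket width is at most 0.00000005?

26

Width after n steps is 3/2^n. Need 2^n ≥ 3/0.00000005 = 60000000.
2^25 = 33554432 < 60000000 ≤ 2^26 = 67108864, so n = 26.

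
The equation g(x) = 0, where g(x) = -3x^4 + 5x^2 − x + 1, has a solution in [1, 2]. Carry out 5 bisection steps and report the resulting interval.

g(1.5) = -4.4375 < 0, so the root lies in [1, 1.5]
g(1.25) = 0.238281 > 0, so the root lies in [1.25, 1.5]
g(1.375) = -1.645264 < 0, so the root lies in [1.25, 1.375]
g(1.3125) = -0.6019 < 0, so the root lies in [1.25, 1.3125]
g(1.28125) = -0.1578 < 0, so the root lies in [1.25, 1.28125]

[1.25, 1.28125]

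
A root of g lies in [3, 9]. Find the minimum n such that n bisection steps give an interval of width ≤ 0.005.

11

Width after n steps is 6/2^n. Need 2^n ≥ 6/0.005 = 1200.
2^10 = 1024 < 1200 ≤ 2^11 = 2048, so n = 11.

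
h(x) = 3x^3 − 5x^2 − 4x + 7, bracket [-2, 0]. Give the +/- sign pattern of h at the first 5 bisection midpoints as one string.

midpoint -1: h = 3 > 0 → [-2, -1]
midpoint -1.5: h = -8.375 < 0 → [-1.5, -1]
midpoint -1.25: h = -1.671875 < 0 → [-1.25, -1]
midpoint -1.125: h = 0.9004 > 0 → [-1.25, -1.125]
midpoint -1.1875: h = -0.3245 < 0 → [-1.1875, -1.125]

+--+-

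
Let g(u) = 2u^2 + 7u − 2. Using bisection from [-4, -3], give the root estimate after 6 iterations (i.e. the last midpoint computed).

midpoint -3.5: g = -2 < 0 → [-4, -3.5]
midpoint -3.75: g = -0.125 < 0 → [-4, -3.75]
midpoint -3.875: g = 0.90625 > 0 → [-3.875, -3.75]
midpoint -3.8125: g = 0.3828 > 0 → [-3.8125, -3.75]
midpoint -3.78125: g = 0.127 > 0 → [-3.78125, -3.75]
midpoint -3.765625: g = 0.0005 > 0 → [-3.765625, -3.75]

-3.765625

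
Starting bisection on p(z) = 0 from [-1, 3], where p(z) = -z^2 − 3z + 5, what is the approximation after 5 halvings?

1.125

m = 1, p(m) = 1 (+); new bracket [1, 3]
m = 2, p(m) = -5 (−); new bracket [1, 2]
m = 1.5, p(m) = -1.75 (−); new bracket [1, 1.5]
m = 1.25, p(m) = -0.3125 (−); new bracket [1, 1.25]
m = 1.125, p(m) = 0.3594 (+); new bracket [1.125, 1.25]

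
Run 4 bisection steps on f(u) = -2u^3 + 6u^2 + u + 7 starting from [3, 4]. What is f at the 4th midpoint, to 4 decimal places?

f(3.5) = -1.75 < 0, so the root lies in [3, 3.5]
f(3.25) = 4.96875 > 0, so the root lies in [3.25, 3.5]
f(3.375) = 1.832031 > 0, so the root lies in [3.375, 3.5]
f(3.4375) = 0.0981 > 0, so the root lies in [3.4375, 3.5]

0.0981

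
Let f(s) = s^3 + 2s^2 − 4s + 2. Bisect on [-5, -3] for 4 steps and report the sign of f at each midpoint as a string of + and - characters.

m = -4, f(m) = -14 (−); new bracket [-4, -3]
m = -3.5, f(m) = -2.375 (−); new bracket [-3.5, -3]
m = -3.25, f(m) = 1.796875 (+); new bracket [-3.5, -3.25]
m = -3.375, f(m) = -0.1621 (−); new bracket [-3.375, -3.25]

--+-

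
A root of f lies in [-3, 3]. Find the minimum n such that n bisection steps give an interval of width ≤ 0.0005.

14

Width after n steps is 6/2^n. Need 2^n ≥ 6/0.0005 = 12000.
2^13 = 8192 < 12000 ≤ 2^14 = 16384, so n = 14.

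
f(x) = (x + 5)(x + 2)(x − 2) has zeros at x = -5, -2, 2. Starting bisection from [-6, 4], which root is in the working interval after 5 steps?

2

x = -1 gives f = -12, negative; keep [-1, 4]
x = 1.5 gives f = -11.375, negative; keep [1.5, 4]
x = 2.75 gives f = 27.609375, positive; keep [1.5, 2.75]
x = 2.125 gives f = 3.6738, positive; keep [1.5, 2.125]
x = 1.8125 gives f = -4.8699, negative; keep [1.8125, 2.125]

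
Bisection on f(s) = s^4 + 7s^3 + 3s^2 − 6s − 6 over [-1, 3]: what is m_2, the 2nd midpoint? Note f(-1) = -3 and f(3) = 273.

f(1) = -1 < 0, so the root lies in [1, 3]
f(2) = 66 > 0, so the root lies in [1, 2]

2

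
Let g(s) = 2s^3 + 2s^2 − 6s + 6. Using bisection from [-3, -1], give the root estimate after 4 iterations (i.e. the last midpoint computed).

-2.625

m = -2, g(m) = 10 (+); new bracket [-3, -2]
m = -2.5, g(m) = 2.25 (+); new bracket [-3, -2.5]
m = -2.75, g(m) = -3.96875 (−); new bracket [-2.75, -2.5]
m = -2.625, g(m) = -0.6445 (−); new bracket [-2.625, -2.5]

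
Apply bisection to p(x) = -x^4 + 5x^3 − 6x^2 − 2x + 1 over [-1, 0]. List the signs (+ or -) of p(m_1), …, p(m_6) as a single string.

midpoint -0.5: p = -0.1875 < 0 → [-0.5, 0]
midpoint -0.25: p = 1.042969 > 0 → [-0.5, -0.25]
midpoint -0.375: p = 0.622803 > 0 → [-0.5, -0.375]
midpoint -0.4375: p = 0.2712 > 0 → [-0.5, -0.4375]
midpoint -0.46875: p = 0.0559 > 0 → [-0.5, -0.46875]
midpoint -0.484375: p = -0.0622 < 0 → [-0.484375, -0.46875]

-++++-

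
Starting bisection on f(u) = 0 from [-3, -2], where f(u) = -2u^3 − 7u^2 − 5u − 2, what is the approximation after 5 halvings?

midpoint -2.5: f = -2 < 0 → [-3, -2.5]
midpoint -2.75: f = 0.40625 > 0 → [-2.75, -2.5]
midpoint -2.625: f = -0.933594 < 0 → [-2.75, -2.625]
midpoint -2.6875: f = -0.2993 < 0 → [-2.75, -2.6875]
midpoint -2.71875: f = 0.0444 > 0 → [-2.71875, -2.6875]

-2.71875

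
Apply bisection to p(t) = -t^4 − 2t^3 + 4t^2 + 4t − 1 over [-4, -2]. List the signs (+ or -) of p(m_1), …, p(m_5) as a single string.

-++-+

t = -3 gives p = -4, negative; keep [-3, -2]
t = -2.5 gives p = 6.1875, positive; keep [-3, -2.5]
t = -2.75 gives p = 2.652344, positive; keep [-3, -2.75]
t = -2.875 gives p = -0.2307, negative; keep [-2.875, -2.75]
t = -2.8125 gives p = 1.3147, positive; keep [-2.875, -2.8125]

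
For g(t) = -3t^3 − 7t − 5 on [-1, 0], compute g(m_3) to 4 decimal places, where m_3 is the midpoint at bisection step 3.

0.1074

t = -0.5 gives g = -1.125, negative; keep [-1, -0.5]
t = -0.75 gives g = 1.515625, positive; keep [-0.75, -0.5]
t = -0.625 gives g = 0.107422, positive; keep [-0.625, -0.5]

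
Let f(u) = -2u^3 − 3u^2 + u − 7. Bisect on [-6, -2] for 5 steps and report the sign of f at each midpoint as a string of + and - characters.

+++-+

f(-4) = 69 > 0, so the root lies in [-4, -2]
f(-3) = 17 > 0, so the root lies in [-3, -2]
f(-2.5) = 3 > 0, so the root lies in [-2.5, -2]
f(-2.25) = -1.6562 < 0, so the root lies in [-2.5, -2.25]
f(-2.375) = 0.4961 > 0, so the root lies in [-2.375, -2.25]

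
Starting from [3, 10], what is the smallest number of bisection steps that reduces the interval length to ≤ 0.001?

13

Width after n steps is 7/2^n. Need 2^n ≥ 7/0.001 = 7000.
2^12 = 4096 < 7000 ≤ 2^13 = 8192, so n = 13.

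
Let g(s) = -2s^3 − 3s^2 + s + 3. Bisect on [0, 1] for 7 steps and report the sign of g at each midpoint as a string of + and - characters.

+++--++

m = 0.5, g(m) = 2.5 (+); new bracket [0.5, 1]
m = 0.75, g(m) = 1.21875 (+); new bracket [0.75, 1]
m = 0.875, g(m) = 0.238281 (+); new bracket [0.875, 1]
m = 0.9375, g(m) = -0.3472 (−); new bracket [0.875, 0.9375]
m = 0.90625, g(m) = -0.0462 (−); new bracket [0.875, 0.90625]
m = 0.890625, g(m) = 0.0981 (+); new bracket [0.890625, 0.90625]
m = 0.8984375, g(m) = 0.0264 (+); new bracket [0.8984375, 0.90625]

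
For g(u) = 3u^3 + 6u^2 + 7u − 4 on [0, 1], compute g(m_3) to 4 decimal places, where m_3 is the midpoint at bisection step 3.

u = 0.5 gives g = 1.375, positive; keep [0, 0.5]
u = 0.25 gives g = -1.828125, negative; keep [0.25, 0.5]
u = 0.375 gives g = -0.373047, negative; keep [0.375, 0.5]

-0.3730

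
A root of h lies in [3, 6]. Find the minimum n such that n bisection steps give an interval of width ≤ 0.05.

Width after n steps is 3/2^n. Need 2^n ≥ 3/0.05 = 60.
2^5 = 32 < 60 ≤ 2^6 = 64, so n = 6.

6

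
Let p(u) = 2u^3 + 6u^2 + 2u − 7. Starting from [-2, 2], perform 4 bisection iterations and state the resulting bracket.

[0.75, 1]

midpoint 0: p = -7 < 0 → [0, 2]
midpoint 1: p = 3 > 0 → [0, 1]
midpoint 0.5: p = -4.25 < 0 → [0.5, 1]
midpoint 0.75: p = -1.2812 < 0 → [0.75, 1]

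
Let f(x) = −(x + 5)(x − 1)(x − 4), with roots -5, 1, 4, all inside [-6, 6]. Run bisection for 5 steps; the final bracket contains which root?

f(0) = -20 < 0, so the root lies in [-6, 0]
f(-3) = -56 < 0, so the root lies in [-6, -3]
f(-4.5) = -23.375 < 0, so the root lies in [-6, -4.5]
f(-5.25) = 14.4531 > 0, so the root lies in [-5.25, -4.5]
f(-4.875) = -6.5176 < 0, so the root lies in [-5.25, -4.875]

-5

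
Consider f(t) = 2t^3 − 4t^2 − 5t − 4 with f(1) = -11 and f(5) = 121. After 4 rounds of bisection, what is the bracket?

m = 3, f(m) = -1 (−); new bracket [3, 5]
m = 4, f(m) = 40 (+); new bracket [3, 4]
m = 3.5, f(m) = 15.25 (+); new bracket [3, 3.5]
m = 3.25, f(m) = 6.1562 (+); new bracket [3, 3.25]

[3, 3.25]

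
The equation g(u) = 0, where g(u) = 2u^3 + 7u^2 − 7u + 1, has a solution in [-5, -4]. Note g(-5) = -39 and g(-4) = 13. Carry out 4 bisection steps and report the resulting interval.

u = -4.5 gives g = -8, negative; keep [-4.5, -4]
u = -4.25 gives g = 3.65625, positive; keep [-4.5, -4.25]
u = -4.375 gives g = -1.871094, negative; keep [-4.375, -4.25]
u = -4.3125 gives g = 0.9663, positive; keep [-4.375, -4.3125]

[-4.375, -4.3125]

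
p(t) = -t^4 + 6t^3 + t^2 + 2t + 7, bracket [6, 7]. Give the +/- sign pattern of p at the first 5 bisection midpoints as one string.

--+++

m = 6.5, p(m) = -75.0625 (−); new bracket [6, 6.5]
m = 6.25, p(m) = -2.472656 (−); new bracket [6, 6.25]
m = 6.125, p(m) = 28.042725 (+); new bracket [6.125, 6.25]
m = 6.1875, p(m) = 13.2434 (+); new bracket [6.1875, 6.25]
m = 6.21875, p(m) = 5.5017 (+); new bracket [6.21875, 6.25]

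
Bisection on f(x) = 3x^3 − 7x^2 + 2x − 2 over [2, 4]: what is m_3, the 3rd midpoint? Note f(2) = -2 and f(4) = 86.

2.25

f(3) = 22 > 0, so the root lies in [2, 3]
f(2.5) = 6.125 > 0, so the root lies in [2, 2.5]
f(2.25) = 1.234375 > 0, so the root lies in [2, 2.25]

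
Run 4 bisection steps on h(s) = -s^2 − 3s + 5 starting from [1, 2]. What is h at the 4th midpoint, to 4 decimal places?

0.0273

h(1.5) = -1.75 < 0, so the root lies in [1, 1.5]
h(1.25) = -0.3125 < 0, so the root lies in [1, 1.25]
h(1.125) = 0.359375 > 0, so the root lies in [1.125, 1.25]
h(1.1875) = 0.0273 > 0, so the root lies in [1.1875, 1.25]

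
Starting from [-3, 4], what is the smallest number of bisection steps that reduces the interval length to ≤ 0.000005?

Width after n steps is 7/2^n. Need 2^n ≥ 7/0.000005 = 1400000.
2^20 = 1048576 < 1400000 ≤ 2^21 = 2097152, so n = 21.

21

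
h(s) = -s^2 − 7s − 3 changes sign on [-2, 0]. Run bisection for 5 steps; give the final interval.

midpoint -1: h = 3 > 0 → [-1, 0]
midpoint -0.5: h = 0.25 > 0 → [-0.5, 0]
midpoint -0.25: h = -1.3125 < 0 → [-0.5, -0.25]
midpoint -0.375: h = -0.5156 < 0 → [-0.5, -0.375]
midpoint -0.4375: h = -0.1289 < 0 → [-0.5, -0.4375]

[-0.5, -0.4375]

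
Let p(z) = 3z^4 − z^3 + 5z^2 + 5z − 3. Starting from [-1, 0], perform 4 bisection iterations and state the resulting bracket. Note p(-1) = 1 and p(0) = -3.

m = -0.5, p(m) = -3.9375 (−); new bracket [-1, -0.5]
m = -0.75, p(m) = -2.566406 (−); new bracket [-1, -0.75]
m = -0.875, p(m) = -1.118408 (−); new bracket [-1, -0.875]
m = -0.9375, p(m) = -0.1516 (−); new bracket [-1, -0.9375]

[-1, -0.9375]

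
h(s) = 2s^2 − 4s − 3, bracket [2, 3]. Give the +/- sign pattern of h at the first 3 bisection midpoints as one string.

s = 2.5 gives h = -0.5, negative; keep [2.5, 3]
s = 2.75 gives h = 1.125, positive; keep [2.5, 2.75]
s = 2.625 gives h = 0.28125, positive; keep [2.5, 2.625]

-++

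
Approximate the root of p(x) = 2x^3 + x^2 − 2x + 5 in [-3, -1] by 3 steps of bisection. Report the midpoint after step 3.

-1.75

x = -2 gives p = -3, negative; keep [-2, -1]
x = -1.5 gives p = 3.5, positive; keep [-2, -1.5]
x = -1.75 gives p = 0.84375, positive; keep [-2, -1.75]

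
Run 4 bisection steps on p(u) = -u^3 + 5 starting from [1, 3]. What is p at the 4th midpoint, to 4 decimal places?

0.7090

m = 2, p(m) = -3 (−); new bracket [1, 2]
m = 1.5, p(m) = 1.625 (+); new bracket [1.5, 2]
m = 1.75, p(m) = -0.359375 (−); new bracket [1.5, 1.75]
m = 1.625, p(m) = 0.709 (+); new bracket [1.625, 1.75]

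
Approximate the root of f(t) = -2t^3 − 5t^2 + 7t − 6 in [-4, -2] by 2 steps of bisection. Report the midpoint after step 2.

-3.5

t = -3 gives f = -18, negative; keep [-4, -3]
t = -3.5 gives f = -6, negative; keep [-4, -3.5]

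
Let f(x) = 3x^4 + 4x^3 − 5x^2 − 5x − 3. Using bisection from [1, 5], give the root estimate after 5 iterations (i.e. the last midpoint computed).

1.375

x = 3 gives f = 288, positive; keep [1, 3]
x = 2 gives f = 47, positive; keep [1, 2]
x = 1.5 gives f = 6.9375, positive; keep [1, 1.5]
x = 1.25 gives f = -1.9258, negative; keep [1.25, 1.5]
x = 1.375 gives f = 1.7937, positive; keep [1.25, 1.375]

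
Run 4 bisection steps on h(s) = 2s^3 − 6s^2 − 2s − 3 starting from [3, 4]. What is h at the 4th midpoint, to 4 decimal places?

m = 3.5, h(m) = 2.25 (+); new bracket [3, 3.5]
m = 3.25, h(m) = -4.21875 (−); new bracket [3.25, 3.5]
m = 3.375, h(m) = -1.207031 (−); new bracket [3.375, 3.5]
m = 3.4375, h(m) = 0.4644 (+); new bracket [3.375, 3.4375]

0.4644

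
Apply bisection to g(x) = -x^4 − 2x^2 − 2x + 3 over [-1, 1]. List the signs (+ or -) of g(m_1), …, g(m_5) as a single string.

+++--

g(0) = 3 > 0, so the root lies in [0, 1]
g(0.5) = 1.4375 > 0, so the root lies in [0.5, 1]
g(0.75) = 0.058594 > 0, so the root lies in [0.75, 1]
g(0.875) = -0.8674 < 0, so the root lies in [0.75, 0.875]
g(0.8125) = -0.3811 < 0, so the root lies in [0.75, 0.8125]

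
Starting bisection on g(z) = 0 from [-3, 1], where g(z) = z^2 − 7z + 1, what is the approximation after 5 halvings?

midpoint -1: g = 9 > 0 → [-1, 1]
midpoint 0: g = 1 > 0 → [0, 1]
midpoint 0.5: g = -2.25 < 0 → [0, 0.5]
midpoint 0.25: g = -0.6875 < 0 → [0, 0.25]
midpoint 0.125: g = 0.1406 > 0 → [0.125, 0.25]

0.125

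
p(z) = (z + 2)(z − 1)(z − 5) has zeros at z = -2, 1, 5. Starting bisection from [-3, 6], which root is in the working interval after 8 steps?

m = 1.5, p(m) = -6.125 (−); new bracket [1.5, 6]
m = 3.75, p(m) = -19.765625 (−); new bracket [3.75, 6]
m = 4.875, p(m) = -3.330078 (−); new bracket [4.875, 6]
m = 5.4375, p(m) = 14.4392 (+); new bracket [4.875, 5.4375]
m = 5.15625, p(m) = 4.6474 (+); new bracket [4.875, 5.15625]
m = 5.015625, p(m) = 0.4402 (+); new bracket [4.875, 5.015625]
m = 4.9453125, p(m) = -1.4985 (−); new bracket [4.9453125, 5.015625]
m = 4.98046875, p(m) = -0.5427 (−); new bracket [4.98046875, 5.015625]

5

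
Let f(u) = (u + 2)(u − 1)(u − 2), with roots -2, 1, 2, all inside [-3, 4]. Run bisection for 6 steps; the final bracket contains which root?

-2

midpoint 0.5: f = 1.875 > 0 → [-3, 0.5]
midpoint -1.25: f = 5.484375 > 0 → [-3, -1.25]
midpoint -2.125: f = -1.611328 < 0 → [-2.125, -1.25]
midpoint -1.6875: f = 3.0969 > 0 → [-2.125, -1.6875]
midpoint -1.90625: f = 1.0643 > 0 → [-2.125, -1.90625]
midpoint -2.015625: f = -0.1892 < 0 → [-2.015625, -1.90625]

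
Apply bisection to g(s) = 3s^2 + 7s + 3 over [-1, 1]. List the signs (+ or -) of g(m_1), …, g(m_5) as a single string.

s = 0 gives g = 3, positive; keep [-1, 0]
s = -0.5 gives g = 0.25, positive; keep [-1, -0.5]
s = -0.75 gives g = -0.5625, negative; keep [-0.75, -0.5]
s = -0.625 gives g = -0.2031, negative; keep [-0.625, -0.5]
s = -0.5625 gives g = 0.0117, positive; keep [-0.625, -0.5625]

++--+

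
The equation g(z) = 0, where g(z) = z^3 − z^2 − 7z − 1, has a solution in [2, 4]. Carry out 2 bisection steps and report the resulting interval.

[3, 3.5]

g(3) = -4 < 0, so the root lies in [3, 4]
g(3.5) = 5.125 > 0, so the root lies in [3, 3.5]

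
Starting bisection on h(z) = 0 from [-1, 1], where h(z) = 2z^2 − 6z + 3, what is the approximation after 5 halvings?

z = 0 gives h = 3, positive; keep [0, 1]
z = 0.5 gives h = 0.5, positive; keep [0.5, 1]
z = 0.75 gives h = -0.375, negative; keep [0.5, 0.75]
z = 0.625 gives h = 0.0312, positive; keep [0.625, 0.75]
z = 0.6875 gives h = -0.1797, negative; keep [0.625, 0.6875]

0.6875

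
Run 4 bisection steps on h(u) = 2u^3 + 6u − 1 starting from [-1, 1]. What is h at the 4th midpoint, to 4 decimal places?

-0.2461

m = 0, h(m) = -1 (−); new bracket [0, 1]
m = 0.5, h(m) = 2.25 (+); new bracket [0, 0.5]
m = 0.25, h(m) = 0.53125 (+); new bracket [0, 0.25]
m = 0.125, h(m) = -0.2461 (−); new bracket [0.125, 0.25]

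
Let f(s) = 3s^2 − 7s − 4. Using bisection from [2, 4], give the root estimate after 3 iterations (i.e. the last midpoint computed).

2.75

m = 3, f(m) = 2 (+); new bracket [2, 3]
m = 2.5, f(m) = -2.75 (−); new bracket [2.5, 3]
m = 2.75, f(m) = -0.5625 (−); new bracket [2.75, 3]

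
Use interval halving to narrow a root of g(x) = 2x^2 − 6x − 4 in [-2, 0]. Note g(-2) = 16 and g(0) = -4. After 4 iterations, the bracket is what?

g(-1) = 4 > 0, so the root lies in [-1, 0]
g(-0.5) = -0.5 < 0, so the root lies in [-1, -0.5]
g(-0.75) = 1.625 > 0, so the root lies in [-0.75, -0.5]
g(-0.625) = 0.5312 > 0, so the root lies in [-0.625, -0.5]

[-0.625, -0.5]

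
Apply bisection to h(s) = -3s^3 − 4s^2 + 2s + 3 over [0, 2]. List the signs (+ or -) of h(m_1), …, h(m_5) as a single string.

-++-+

m = 1, h(m) = -2 (−); new bracket [0, 1]
m = 0.5, h(m) = 2.625 (+); new bracket [0.5, 1]
m = 0.75, h(m) = 0.984375 (+); new bracket [0.75, 1]
m = 0.875, h(m) = -0.3223 (−); new bracket [0.75, 0.875]
m = 0.8125, h(m) = 0.3752 (+); new bracket [0.8125, 0.875]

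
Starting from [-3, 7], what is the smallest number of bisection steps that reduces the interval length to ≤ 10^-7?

Width after n steps is 10/2^n. Need 2^n ≥ 10/10^-7 = 100000000.
2^26 = 67108864 < 100000000 ≤ 2^27 = 134217728, so n = 27.

27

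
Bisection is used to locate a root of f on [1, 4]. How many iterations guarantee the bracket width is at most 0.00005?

16

Width after n steps is 3/2^n. Need 2^n ≥ 3/0.00005 = 60000.
2^15 = 32768 < 60000 ≤ 2^16 = 65536, so n = 16.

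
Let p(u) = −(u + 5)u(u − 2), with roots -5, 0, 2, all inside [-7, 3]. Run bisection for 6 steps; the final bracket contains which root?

-5

u = -2 gives p = -24, negative; keep [-7, -2]
u = -4.5 gives p = -14.625, negative; keep [-7, -4.5]
u = -5.75 gives p = 33.421875, positive; keep [-5.75, -4.5]
u = -5.125 gives p = 4.5645, positive; keep [-5.125, -4.5]
u = -4.8125 gives p = -6.1472, negative; keep [-5.125, -4.8125]
u = -4.96875 gives p = -1.0821, negative; keep [-5.125, -4.96875]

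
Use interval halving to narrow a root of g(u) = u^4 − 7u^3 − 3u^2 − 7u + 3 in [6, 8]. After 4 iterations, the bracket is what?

u = 7 gives g = -193, negative; keep [7, 8]
u = 7.5 gives g = -7.3125, negative; keep [7.5, 8]
u = 7.75 gives g = 117.675781, positive; keep [7.5, 7.75]
u = 7.625 gives g = 52.2795, positive; keep [7.5, 7.625]

[7.5, 7.625]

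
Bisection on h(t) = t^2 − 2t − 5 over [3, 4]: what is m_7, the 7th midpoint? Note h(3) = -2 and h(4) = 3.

t = 3.5 gives h = 0.25, positive; keep [3, 3.5]
t = 3.25 gives h = -0.9375, negative; keep [3.25, 3.5]
t = 3.375 gives h = -0.359375, negative; keep [3.375, 3.5]
t = 3.4375 gives h = -0.0586, negative; keep [3.4375, 3.5]
t = 3.46875 gives h = 0.0947, positive; keep [3.4375, 3.46875]
t = 3.453125 gives h = 0.0178, positive; keep [3.4375, 3.453125]
t = 3.4453125 gives h = -0.0204, negative; keep [3.4453125, 3.453125]

3.4453125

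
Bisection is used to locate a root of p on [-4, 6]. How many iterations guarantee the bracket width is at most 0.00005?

18

Width after n steps is 10/2^n. Need 2^n ≥ 10/0.00005 = 200000.
2^17 = 131072 < 200000 ≤ 2^18 = 262144, so n = 18.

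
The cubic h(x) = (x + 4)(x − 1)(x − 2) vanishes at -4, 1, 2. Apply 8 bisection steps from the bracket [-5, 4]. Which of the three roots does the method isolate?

-4

midpoint -0.5: h = 13.125 > 0 → [-5, -0.5]
midpoint -2.75: h = 22.265625 > 0 → [-5, -2.75]
midpoint -3.875: h = 3.580078 > 0 → [-5, -3.875]
midpoint -4.4375: h = -15.3142 < 0 → [-4.4375, -3.875]
midpoint -4.15625: h = -4.9599 < 0 → [-4.15625, -3.875]
midpoint -4.015625: h = -0.4714 < 0 → [-4.015625, -3.875]
midpoint -3.9453125: h = 1.6079 > 0 → [-4.015625, -3.9453125]
midpoint -3.98046875: h = 0.5817 > 0 → [-4.015625, -3.98046875]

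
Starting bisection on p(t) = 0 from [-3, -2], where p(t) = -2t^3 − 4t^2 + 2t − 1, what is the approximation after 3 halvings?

-2.375

p(-2.5) = 0.25 > 0, so the root lies in [-2.5, -2]
p(-2.25) = -2.96875 < 0, so the root lies in [-2.5, -2.25]
p(-2.375) = -1.519531 < 0, so the root lies in [-2.5, -2.375]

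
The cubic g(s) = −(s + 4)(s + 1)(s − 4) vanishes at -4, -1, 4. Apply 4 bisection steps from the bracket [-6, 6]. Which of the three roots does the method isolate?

4

midpoint 0: g = 16 > 0 → [0, 6]
midpoint 3: g = 28 > 0 → [3, 6]
midpoint 4.5: g = -23.375 < 0 → [3, 4.5]
midpoint 3.75: g = 9.2031 > 0 → [3.75, 4.5]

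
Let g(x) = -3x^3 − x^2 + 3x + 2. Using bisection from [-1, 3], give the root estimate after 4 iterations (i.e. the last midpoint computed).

x = 1 gives g = 1, positive; keep [1, 3]
x = 2 gives g = -20, negative; keep [1, 2]
x = 1.5 gives g = -5.875, negative; keep [1, 1.5]
x = 1.25 gives g = -1.6719, negative; keep [1, 1.25]

1.25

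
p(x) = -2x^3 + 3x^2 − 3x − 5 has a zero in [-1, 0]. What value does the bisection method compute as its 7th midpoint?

m = -0.5, p(m) = -2.5 (−); new bracket [-1, -0.5]
m = -0.75, p(m) = -0.21875 (−); new bracket [-1, -0.75]
m = -0.875, p(m) = 1.261719 (+); new bracket [-0.875, -0.75]
m = -0.8125, p(m) = 0.4907 (+); new bracket [-0.8125, -0.75]
m = -0.78125, p(m) = 0.1285 (+); new bracket [-0.78125, -0.75]
m = -0.765625, p(m) = -0.047 (−); new bracket [-0.78125, -0.765625]
m = -0.7734375, p(m) = 0.0403 (+); new bracket [-0.7734375, -0.765625]

-0.7734375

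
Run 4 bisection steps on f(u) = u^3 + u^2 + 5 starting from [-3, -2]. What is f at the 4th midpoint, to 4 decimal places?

m = -2.5, f(m) = -4.375 (−); new bracket [-2.5, -2]
m = -2.25, f(m) = -1.328125 (−); new bracket [-2.25, -2]
m = -2.125, f(m) = -0.080078 (−); new bracket [-2.125, -2]
m = -2.0625, f(m) = 0.4802 (+); new bracket [-2.125, -2.0625]

0.4802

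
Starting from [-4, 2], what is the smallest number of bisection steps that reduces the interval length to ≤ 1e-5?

Width after n steps is 6/2^n. Need 2^n ≥ 6/1e-5 = 600000.
2^19 = 524288 < 600000 ≤ 2^20 = 1048576, so n = 20.

20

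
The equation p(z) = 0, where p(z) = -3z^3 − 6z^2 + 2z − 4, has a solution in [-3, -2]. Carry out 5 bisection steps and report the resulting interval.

[-2.5, -2.46875]

p(-2.5) = 0.375 > 0, so the root lies in [-2.5, -2]
p(-2.25) = -4.703125 < 0, so the root lies in [-2.5, -2.25]
p(-2.375) = -2.404297 < 0, so the root lies in [-2.5, -2.375]
p(-2.4375) = -1.0769 < 0, so the root lies in [-2.5, -2.4375]
p(-2.46875) = -0.3668 < 0, so the root lies in [-2.5, -2.46875]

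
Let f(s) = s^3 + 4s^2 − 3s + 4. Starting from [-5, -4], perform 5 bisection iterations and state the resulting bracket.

[-4.8125, -4.78125]

f(-4.5) = 7.375 > 0, so the root lies in [-5, -4.5]
f(-4.75) = 1.328125 > 0, so the root lies in [-5, -4.75]
f(-4.875) = -2.169922 < 0, so the root lies in [-4.875, -4.75]
f(-4.8125) = -0.3801 < 0, so the root lies in [-4.8125, -4.75]
f(-4.78125) = 0.4841 > 0, so the root lies in [-4.8125, -4.78125]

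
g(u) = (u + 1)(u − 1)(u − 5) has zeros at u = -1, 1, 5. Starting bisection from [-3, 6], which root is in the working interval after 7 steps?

m = 1.5, g(m) = -4.375 (−); new bracket [1.5, 6]
m = 3.75, g(m) = -16.328125 (−); new bracket [3.75, 6]
m = 4.875, g(m) = -2.845703 (−); new bracket [4.875, 6]
m = 5.4375, g(m) = 12.4978 (+); new bracket [4.875, 5.4375]
m = 5.15625, g(m) = 3.998 (+); new bracket [4.875, 5.15625]
m = 5.015625, g(m) = 0.3774 (+); new bracket [4.875, 5.015625]
m = 4.9453125, g(m) = -1.2828 (−); new bracket [4.9453125, 5.015625]

5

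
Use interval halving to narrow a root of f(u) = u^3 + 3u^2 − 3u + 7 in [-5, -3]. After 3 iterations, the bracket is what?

u = -4 gives f = 3, positive; keep [-5, -4]
u = -4.5 gives f = -9.875, negative; keep [-4.5, -4]
u = -4.25 gives f = -2.828125, negative; keep [-4.25, -4]

[-4.25, -4]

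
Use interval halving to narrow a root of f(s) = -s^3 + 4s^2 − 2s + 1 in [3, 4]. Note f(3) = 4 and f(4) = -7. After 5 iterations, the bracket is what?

[3.5, 3.53125]

m = 3.5, f(m) = 0.125 (+); new bracket [3.5, 4]
m = 3.75, f(m) = -2.984375 (−); new bracket [3.5, 3.75]
m = 3.625, f(m) = -1.322266 (−); new bracket [3.5, 3.625]
m = 3.5625, f(m) = -0.5725 (−); new bracket [3.5, 3.5625]
m = 3.53125, f(m) = -0.2173 (−); new bracket [3.5, 3.53125]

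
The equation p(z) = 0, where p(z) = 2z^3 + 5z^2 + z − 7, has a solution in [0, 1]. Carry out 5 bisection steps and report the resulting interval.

[0.9375, 0.96875]

midpoint 0.5: p = -5 < 0 → [0.5, 1]
midpoint 0.75: p = -2.59375 < 0 → [0.75, 1]
midpoint 0.875: p = -0.957031 < 0 → [0.875, 1]
midpoint 0.9375: p = -0.02 < 0 → [0.9375, 1]
midpoint 0.96875: p = 0.4794 > 0 → [0.9375, 0.96875]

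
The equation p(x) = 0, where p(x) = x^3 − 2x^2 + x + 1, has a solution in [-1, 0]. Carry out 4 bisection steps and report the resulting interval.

[-0.5, -0.4375]

x = -0.5 gives p = -0.125, negative; keep [-0.5, 0]
x = -0.25 gives p = 0.609375, positive; keep [-0.5, -0.25]
x = -0.375 gives p = 0.291016, positive; keep [-0.5, -0.375]
x = -0.4375 gives p = 0.0959, positive; keep [-0.5, -0.4375]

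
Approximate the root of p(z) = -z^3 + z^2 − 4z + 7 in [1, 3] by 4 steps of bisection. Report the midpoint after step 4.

1.375

p(2) = -5 < 0, so the root lies in [1, 2]
p(1.5) = -0.125 < 0, so the root lies in [1, 1.5]
p(1.25) = 1.609375 > 0, so the root lies in [1.25, 1.5]
p(1.375) = 0.791 > 0, so the root lies in [1.375, 1.5]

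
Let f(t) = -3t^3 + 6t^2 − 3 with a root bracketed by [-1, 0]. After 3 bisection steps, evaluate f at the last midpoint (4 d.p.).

0.0762

midpoint -0.5: f = -1.125 < 0 → [-1, -0.5]
midpoint -0.75: f = 1.640625 > 0 → [-0.75, -0.5]
midpoint -0.625: f = 0.076172 > 0 → [-0.625, -0.5]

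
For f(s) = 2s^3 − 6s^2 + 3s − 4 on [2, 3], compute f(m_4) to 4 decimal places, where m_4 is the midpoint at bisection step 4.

f(2.5) = -2.75 < 0, so the root lies in [2.5, 3]
f(2.75) = 0.46875 > 0, so the root lies in [2.5, 2.75]
f(2.625) = -1.292969 < 0, so the root lies in [2.625, 2.75]
f(2.6875) = -0.4517 < 0, so the root lies in [2.6875, 2.75]

-0.4517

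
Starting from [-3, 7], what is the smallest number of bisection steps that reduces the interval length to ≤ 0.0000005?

25

Width after n steps is 10/2^n. Need 2^n ≥ 10/0.0000005 = 20000000.
2^24 = 16777216 < 20000000 ≤ 2^25 = 33554432, so n = 25.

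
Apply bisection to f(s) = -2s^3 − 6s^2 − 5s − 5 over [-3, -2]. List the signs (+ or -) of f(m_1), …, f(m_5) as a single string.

f(-2.5) = 1.25 > 0, so the root lies in [-2.5, -2]
f(-2.25) = -1.34375 < 0, so the root lies in [-2.5, -2.25]
f(-2.375) = -0.175781 < 0, so the root lies in [-2.5, -2.375]
f(-2.4375) = 0.5034 > 0, so the root lies in [-2.4375, -2.375]
f(-2.40625) = 0.1556 > 0, so the root lies in [-2.40625, -2.375]

+--++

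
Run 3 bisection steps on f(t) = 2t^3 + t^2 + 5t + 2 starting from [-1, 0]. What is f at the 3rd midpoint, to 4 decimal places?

0.1602

midpoint -0.5: f = -0.5 < 0 → [-0.5, 0]
midpoint -0.25: f = 0.78125 > 0 → [-0.5, -0.25]
midpoint -0.375: f = 0.160156 > 0 → [-0.5, -0.375]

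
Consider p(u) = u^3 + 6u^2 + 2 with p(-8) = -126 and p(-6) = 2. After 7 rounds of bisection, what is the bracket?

u = -7 gives p = -47, negative; keep [-7, -6]
u = -6.5 gives p = -19.125, negative; keep [-6.5, -6]
u = -6.25 gives p = -7.765625, negative; keep [-6.25, -6]
u = -6.125 gives p = -2.6895, negative; keep [-6.125, -6]
u = -6.0625 gives p = -0.2971, negative; keep [-6.0625, -6]
u = -6.03125 gives p = 0.8633, positive; keep [-6.0625, -6.03125]
u = -6.046875 gives p = 0.286, positive; keep [-6.0625, -6.046875]

[-6.0625, -6.046875]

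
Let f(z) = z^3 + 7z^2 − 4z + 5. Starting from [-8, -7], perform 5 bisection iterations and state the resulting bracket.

[-7.625, -7.59375]

f(-7.5) = 6.875 > 0, so the root lies in [-8, -7.5]
f(-7.75) = -9.046875 < 0, so the root lies in [-7.75, -7.5]
f(-7.625) = -0.837891 < 0, so the root lies in [-7.625, -7.5]
f(-7.5625) = 3.0798 > 0, so the root lies in [-7.625, -7.5625]
f(-7.59375) = 1.1364 > 0, so the root lies in [-7.625, -7.59375]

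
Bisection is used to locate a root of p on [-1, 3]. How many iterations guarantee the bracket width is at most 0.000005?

Width after n steps is 4/2^n. Need 2^n ≥ 4/0.000005 = 800000.
2^19 = 524288 < 800000 ≤ 2^20 = 1048576, so n = 20.

20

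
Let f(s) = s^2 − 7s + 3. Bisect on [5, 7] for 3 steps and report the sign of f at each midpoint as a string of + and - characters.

s = 6 gives f = -3, negative; keep [6, 7]
s = 6.5 gives f = -0.25, negative; keep [6.5, 7]
s = 6.75 gives f = 1.3125, positive; keep [6.5, 6.75]

--+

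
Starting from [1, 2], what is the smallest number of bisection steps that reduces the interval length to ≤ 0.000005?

18

Width after n steps is 1/2^n. Need 2^n ≥ 1/0.000005 = 200000.
2^17 = 131072 < 200000 ≤ 2^18 = 262144, so n = 18.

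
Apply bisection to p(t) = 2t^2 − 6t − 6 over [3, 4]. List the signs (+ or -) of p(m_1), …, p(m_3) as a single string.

--+

p(3.5) = -2.5 < 0, so the root lies in [3.5, 4]
p(3.75) = -0.375 < 0, so the root lies in [3.75, 4]
p(3.875) = 0.78125 > 0, so the root lies in [3.75, 3.875]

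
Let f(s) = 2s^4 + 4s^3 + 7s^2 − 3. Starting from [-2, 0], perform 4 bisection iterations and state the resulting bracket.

s = -1 gives f = 2, positive; keep [-1, 0]
s = -0.5 gives f = -1.625, negative; keep [-1, -0.5]
s = -0.75 gives f = -0.117188, negative; keep [-1, -0.75]
s = -0.875 gives f = 0.8521, positive; keep [-0.875, -0.75]

[-0.875, -0.75]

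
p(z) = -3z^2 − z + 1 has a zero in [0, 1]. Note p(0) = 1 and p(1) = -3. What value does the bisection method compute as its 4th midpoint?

m = 0.5, p(m) = -0.25 (−); new bracket [0, 0.5]
m = 0.25, p(m) = 0.5625 (+); new bracket [0.25, 0.5]
m = 0.375, p(m) = 0.203125 (+); new bracket [0.375, 0.5]
m = 0.4375, p(m) = -0.0117 (−); new bracket [0.375, 0.4375]

0.4375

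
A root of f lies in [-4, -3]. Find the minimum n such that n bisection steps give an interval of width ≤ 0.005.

8

Width after n steps is 1/2^n. Need 2^n ≥ 1/0.005 = 200.
2^7 = 128 < 200 ≤ 2^8 = 256, so n = 8.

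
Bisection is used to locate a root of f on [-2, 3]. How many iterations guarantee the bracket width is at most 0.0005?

Width after n steps is 5/2^n. Need 2^n ≥ 5/0.0005 = 10000.
2^13 = 8192 < 10000 ≤ 2^14 = 16384, so n = 14.

14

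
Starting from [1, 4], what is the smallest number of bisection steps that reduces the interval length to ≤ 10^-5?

Width after n steps is 3/2^n. Need 2^n ≥ 3/10^-5 = 300000.
2^18 = 262144 < 300000 ≤ 2^19 = 524288, so n = 19.

19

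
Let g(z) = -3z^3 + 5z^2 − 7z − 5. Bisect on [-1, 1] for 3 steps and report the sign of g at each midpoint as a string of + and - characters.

m = 0, g(m) = -5 (−); new bracket [-1, 0]
m = -0.5, g(m) = 0.125 (+); new bracket [-0.5, 0]
m = -0.25, g(m) = -2.890625 (−); new bracket [-0.5, -0.25]

-+-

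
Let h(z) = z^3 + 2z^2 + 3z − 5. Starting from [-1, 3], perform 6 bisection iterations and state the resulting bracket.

[0.875, 0.9375]

z = 1 gives h = 1, positive; keep [-1, 1]
z = 0 gives h = -5, negative; keep [0, 1]
z = 0.5 gives h = -2.875, negative; keep [0.5, 1]
z = 0.75 gives h = -1.2031, negative; keep [0.75, 1]
z = 0.875 gives h = -0.1738, negative; keep [0.875, 1]
z = 0.9375 gives h = 0.3943, positive; keep [0.875, 0.9375]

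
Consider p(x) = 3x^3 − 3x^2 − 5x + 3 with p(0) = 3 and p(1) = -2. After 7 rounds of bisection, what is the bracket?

[0.515625, 0.5234375]

m = 0.5, p(m) = 0.125 (+); new bracket [0.5, 1]
m = 0.75, p(m) = -1.171875 (−); new bracket [0.5, 0.75]
m = 0.625, p(m) = -0.564453 (−); new bracket [0.5, 0.625]
m = 0.5625, p(m) = -0.2278 (−); new bracket [0.5, 0.5625]
m = 0.53125, p(m) = -0.0531 (−); new bracket [0.5, 0.53125]
m = 0.515625, p(m) = 0.0355 (+); new bracket [0.515625, 0.53125]
m = 0.5234375, p(m) = -0.0089 (−); new bracket [0.515625, 0.5234375]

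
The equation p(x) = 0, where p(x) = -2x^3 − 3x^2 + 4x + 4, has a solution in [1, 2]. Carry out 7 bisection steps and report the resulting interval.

midpoint 1.5: p = -3.5 < 0 → [1, 1.5]
midpoint 1.25: p = 0.40625 > 0 → [1.25, 1.5]
midpoint 1.375: p = -1.371094 < 0 → [1.25, 1.375]
midpoint 1.3125: p = -0.4399 < 0 → [1.25, 1.3125]
midpoint 1.28125: p = -0.0064 < 0 → [1.25, 1.28125]
midpoint 1.265625: p = 0.2025 > 0 → [1.265625, 1.28125]
midpoint 1.2734375: p = 0.0987 > 0 → [1.2734375, 1.28125]

[1.2734375, 1.28125]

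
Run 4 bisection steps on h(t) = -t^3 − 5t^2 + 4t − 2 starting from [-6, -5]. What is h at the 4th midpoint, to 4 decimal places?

2.2004

midpoint -5.5: h = -8.875 < 0 → [-6, -5.5]
midpoint -5.75: h = -0.203125 < 0 → [-6, -5.75]
midpoint -5.875: h = 4.701172 > 0 → [-5.875, -5.75]
midpoint -5.8125: h = 2.2004 > 0 → [-5.8125, -5.75]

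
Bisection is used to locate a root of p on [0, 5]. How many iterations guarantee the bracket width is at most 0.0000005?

24

Width after n steps is 5/2^n. Need 2^n ≥ 5/0.0000005 = 10000000.
2^23 = 8388608 < 10000000 ≤ 2^24 = 16777216, so n = 24.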